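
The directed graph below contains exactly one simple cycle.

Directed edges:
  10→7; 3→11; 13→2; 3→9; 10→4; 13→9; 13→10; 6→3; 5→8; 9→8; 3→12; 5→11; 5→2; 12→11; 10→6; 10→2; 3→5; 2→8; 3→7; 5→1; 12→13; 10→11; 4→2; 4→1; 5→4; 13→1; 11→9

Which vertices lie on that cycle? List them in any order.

DFS with gray/black marking from 10:
10 gray
  6 gray
    3 gray
      9 gray
        8 gray
        8 black
      9 black
      12 gray
        11 gray
          11→9: 9 black — skip
        11 black
        13 gray
          2 gray
            2→8: 8 black — skip
          2 black
          13→10: 10 is gray → back edge
Back edge closes the cycle 10 → 6 → 3 → 12 → 13 → 10; its vertices are {3, 6, 10, 12, 13}.

3, 6, 10, 12, 13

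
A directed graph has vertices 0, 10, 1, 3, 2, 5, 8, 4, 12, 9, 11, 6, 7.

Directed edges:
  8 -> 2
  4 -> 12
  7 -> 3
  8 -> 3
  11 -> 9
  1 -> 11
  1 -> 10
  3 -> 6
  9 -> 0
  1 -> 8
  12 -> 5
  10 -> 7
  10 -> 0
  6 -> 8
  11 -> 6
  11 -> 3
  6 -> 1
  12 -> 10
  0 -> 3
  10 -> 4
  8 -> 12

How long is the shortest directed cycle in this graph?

3

For each vertex v, BFS finds the shortest path from v back to v.
The shortest such closed walk is 6 → 1 → 11 → 6, length 3.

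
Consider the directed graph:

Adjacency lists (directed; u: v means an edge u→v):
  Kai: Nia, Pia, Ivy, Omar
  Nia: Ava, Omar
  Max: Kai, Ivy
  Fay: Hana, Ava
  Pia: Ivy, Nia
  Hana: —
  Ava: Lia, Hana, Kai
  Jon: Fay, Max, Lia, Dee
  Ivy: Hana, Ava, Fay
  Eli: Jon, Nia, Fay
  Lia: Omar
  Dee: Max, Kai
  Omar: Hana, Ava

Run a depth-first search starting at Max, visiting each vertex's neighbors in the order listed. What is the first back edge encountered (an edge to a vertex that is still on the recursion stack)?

Omar→Ava

DFS from Max (visiting each vertex's neighbors in the order listed); mark gray on enter, black on exit:
Max gray
  Kai gray
    Nia gray
      Ava gray
        Lia gray
          Omar gray
            Hana gray
            Hana black
            Omar→Ava: Ava is gray → back edge
First back edge: Omar → Ava.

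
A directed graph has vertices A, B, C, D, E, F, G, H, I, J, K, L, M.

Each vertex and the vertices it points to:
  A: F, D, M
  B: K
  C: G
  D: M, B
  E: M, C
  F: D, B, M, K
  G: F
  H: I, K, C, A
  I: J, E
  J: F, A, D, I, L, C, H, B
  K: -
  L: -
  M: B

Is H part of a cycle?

Yes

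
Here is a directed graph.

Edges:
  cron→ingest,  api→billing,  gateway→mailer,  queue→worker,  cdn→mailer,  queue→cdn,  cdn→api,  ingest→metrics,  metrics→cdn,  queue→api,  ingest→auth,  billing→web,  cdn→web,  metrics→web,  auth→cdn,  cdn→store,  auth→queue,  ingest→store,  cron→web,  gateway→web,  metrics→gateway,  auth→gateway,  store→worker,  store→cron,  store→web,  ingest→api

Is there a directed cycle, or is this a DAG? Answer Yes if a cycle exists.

Yes

DFS with white/gray/black marking, starting from store:
store gray
  worker gray
  worker black
  web gray
  web black
  cron gray
    ingest gray
      auth gray
        cdn gray
          cdn→store: store is gray → back edge
Back edge found, so a cycle exists: store → cron → ingest → auth → cdn → store.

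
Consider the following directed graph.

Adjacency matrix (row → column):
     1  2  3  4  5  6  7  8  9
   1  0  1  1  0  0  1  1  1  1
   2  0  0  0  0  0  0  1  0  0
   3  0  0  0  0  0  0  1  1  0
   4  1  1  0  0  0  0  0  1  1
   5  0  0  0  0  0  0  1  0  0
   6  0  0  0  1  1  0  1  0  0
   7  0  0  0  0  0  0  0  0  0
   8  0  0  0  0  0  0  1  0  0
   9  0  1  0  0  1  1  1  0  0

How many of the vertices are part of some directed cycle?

4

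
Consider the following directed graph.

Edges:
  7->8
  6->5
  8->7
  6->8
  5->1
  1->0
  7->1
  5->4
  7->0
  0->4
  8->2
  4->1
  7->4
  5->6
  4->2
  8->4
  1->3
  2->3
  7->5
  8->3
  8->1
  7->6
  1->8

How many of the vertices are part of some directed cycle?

7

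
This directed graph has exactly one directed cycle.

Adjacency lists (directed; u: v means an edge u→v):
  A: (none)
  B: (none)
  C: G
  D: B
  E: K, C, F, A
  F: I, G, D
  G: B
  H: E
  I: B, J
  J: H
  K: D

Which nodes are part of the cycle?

DFS with gray/black marking from E:
E gray
  K gray
    D gray
      B gray
      B black
    D black
  K black
  C gray
    G gray
      G→B: B black — skip
    G black
  C black
  F gray
    I gray
      I→B: B black — skip
      J gray
        H gray
          H→E: E is gray → back edge
Back edge closes the cycle E → F → I → J → H → E; its vertices are {E, F, H, I, J}.

E, F, H, I, J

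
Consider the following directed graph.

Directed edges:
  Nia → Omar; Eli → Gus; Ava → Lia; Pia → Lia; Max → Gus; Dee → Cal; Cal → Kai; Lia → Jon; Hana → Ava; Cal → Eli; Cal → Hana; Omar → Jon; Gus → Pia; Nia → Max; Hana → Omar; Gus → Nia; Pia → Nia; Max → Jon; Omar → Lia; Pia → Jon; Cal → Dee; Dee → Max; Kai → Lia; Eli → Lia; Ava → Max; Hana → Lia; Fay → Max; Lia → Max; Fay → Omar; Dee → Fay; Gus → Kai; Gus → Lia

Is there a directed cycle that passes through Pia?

Pia is on a cycle iff Pia can reach itself via ≥1 edge.
Pia → Lia → Max → Gus → Pia — yes.

Yes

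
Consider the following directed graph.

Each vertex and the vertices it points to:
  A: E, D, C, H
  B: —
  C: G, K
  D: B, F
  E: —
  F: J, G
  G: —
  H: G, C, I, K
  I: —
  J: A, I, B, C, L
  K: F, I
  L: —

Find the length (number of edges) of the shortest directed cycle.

For each vertex v, BFS finds the shortest path from v back to v.
The shortest such closed walk is J → C → K → F → J, length 4.

4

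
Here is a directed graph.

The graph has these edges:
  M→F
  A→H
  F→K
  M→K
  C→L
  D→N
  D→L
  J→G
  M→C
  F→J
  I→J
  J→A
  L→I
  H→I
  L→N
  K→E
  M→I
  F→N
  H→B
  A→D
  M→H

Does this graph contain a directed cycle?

DFS with white/gray/black marking, starting from F:
F gray
  K gray
    E gray
    E black
  K black
  J gray
    G gray
    G black
    A gray
      D gray
        N gray
        N black
        L gray
          L→N: N black — skip
          I gray
            I→J: J is gray → back edge
Back edge found, so a cycle exists: J → A → D → L → I → J.

Yes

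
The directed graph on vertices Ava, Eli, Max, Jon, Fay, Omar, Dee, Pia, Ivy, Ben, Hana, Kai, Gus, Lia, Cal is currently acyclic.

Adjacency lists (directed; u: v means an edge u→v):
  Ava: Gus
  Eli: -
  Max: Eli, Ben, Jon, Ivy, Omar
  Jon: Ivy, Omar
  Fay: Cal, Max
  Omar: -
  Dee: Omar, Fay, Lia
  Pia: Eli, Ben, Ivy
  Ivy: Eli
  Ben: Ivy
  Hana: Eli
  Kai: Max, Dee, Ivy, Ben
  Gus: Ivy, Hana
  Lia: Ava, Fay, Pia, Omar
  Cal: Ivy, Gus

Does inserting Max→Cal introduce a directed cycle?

No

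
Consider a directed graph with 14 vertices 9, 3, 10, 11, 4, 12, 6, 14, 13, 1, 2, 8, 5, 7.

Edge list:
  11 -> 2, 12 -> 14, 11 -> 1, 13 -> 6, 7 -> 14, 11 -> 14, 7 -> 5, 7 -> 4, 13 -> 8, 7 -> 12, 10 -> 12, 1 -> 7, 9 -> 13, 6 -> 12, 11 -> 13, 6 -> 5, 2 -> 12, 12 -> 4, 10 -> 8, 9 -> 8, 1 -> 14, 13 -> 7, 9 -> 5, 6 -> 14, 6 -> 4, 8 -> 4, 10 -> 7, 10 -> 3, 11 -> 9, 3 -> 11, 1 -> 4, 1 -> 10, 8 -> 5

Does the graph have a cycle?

DFS with white/gray/black marking, starting from 14:
14 gray
14 black
9 gray
  13 gray
    8 gray
      4 gray
      4 black
      5 gray
      5 black
    8 black
    6 gray
      6→5: 5 black — skip
      6→4: 4 black — skip
      6→14: 14 black — skip
      12 gray
        12→4: 4 black — skip
        12→14: 14 black — skip
      12 black
    6 black
    7 gray
      7→12: 12 black — skip
      7→5: 5 black — skip
      7→4: 4 black — skip
      7→14: 14 black — skip
    7 black
  13 black
  9→8: 8 black — skip
  9→5: 5 black — skip
9 black
3 gray
  11 gray
    11→9: 9 black — skip
    1 gray
      1→7: 7 black — skip
      1→14: 14 black — skip
      1→4: 4 black — skip
      10 gray
        10→3: 3 is gray → back edge
Back edge found, so a cycle exists: 3 → 11 → 1 → 10 → 3.

Yes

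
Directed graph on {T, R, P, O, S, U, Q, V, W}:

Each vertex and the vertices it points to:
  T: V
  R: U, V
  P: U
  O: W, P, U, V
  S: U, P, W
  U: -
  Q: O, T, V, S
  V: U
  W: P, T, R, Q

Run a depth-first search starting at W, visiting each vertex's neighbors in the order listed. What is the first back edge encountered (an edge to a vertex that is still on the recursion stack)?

DFS from W (visiting each vertex's neighbors in the order listed); mark gray on enter, black on exit:
W gray
  P gray
    U gray
    U black
  P black
  T gray
    V gray
      V→U: U black — skip
    V black
  T black
  R gray
    R→U: U black — skip
    R→V: V black — skip
  R black
  Q gray
    O gray
      O→W: W is gray → back edge
First back edge: O → W.

O->W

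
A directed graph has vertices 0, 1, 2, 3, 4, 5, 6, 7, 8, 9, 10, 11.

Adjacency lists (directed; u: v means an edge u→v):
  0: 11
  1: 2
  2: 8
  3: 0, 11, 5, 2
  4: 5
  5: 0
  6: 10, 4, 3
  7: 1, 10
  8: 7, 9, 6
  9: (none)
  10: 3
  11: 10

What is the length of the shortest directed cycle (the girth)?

3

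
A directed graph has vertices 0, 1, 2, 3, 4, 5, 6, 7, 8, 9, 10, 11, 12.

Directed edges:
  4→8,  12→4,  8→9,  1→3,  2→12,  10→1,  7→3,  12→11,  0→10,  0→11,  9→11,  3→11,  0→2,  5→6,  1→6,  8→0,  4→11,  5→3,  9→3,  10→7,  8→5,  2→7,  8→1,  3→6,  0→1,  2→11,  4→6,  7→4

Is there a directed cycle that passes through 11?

No

11 lies on a cycle iff there is a path from 11 back to itself.
Exploring from 11, it never reaches itself; equivalently, its strongly connected component is a singleton.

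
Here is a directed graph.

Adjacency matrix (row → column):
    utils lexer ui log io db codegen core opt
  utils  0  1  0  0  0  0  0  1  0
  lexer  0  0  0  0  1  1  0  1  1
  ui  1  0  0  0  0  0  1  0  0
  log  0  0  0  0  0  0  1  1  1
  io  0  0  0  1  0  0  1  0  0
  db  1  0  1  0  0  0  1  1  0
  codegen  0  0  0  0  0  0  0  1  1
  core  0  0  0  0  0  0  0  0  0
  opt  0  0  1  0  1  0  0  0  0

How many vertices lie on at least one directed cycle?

A vertex is on a directed cycle iff it belongs to a strongly connected component of size ≥ 2 (or has a self-loop).
The vertices on cycles are {db, io, ui, log, opt, lexer, utils, codegen} — 8 in total.

8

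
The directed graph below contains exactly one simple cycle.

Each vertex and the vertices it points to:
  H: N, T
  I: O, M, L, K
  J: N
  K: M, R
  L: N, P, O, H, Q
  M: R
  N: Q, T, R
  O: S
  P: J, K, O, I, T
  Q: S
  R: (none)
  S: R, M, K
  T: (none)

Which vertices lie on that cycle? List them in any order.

I, L, P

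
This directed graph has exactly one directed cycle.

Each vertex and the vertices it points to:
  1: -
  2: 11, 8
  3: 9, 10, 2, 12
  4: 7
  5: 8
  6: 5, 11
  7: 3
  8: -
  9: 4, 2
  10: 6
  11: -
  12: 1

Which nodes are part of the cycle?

DFS with gray/black marking from 3:
3 gray
  9 gray
    4 gray
      7 gray
        7→3: 3 is gray → back edge
Back edge closes the cycle 3 → 9 → 4 → 7 → 3; its vertices are {3, 4, 7, 9}.

3, 4, 7, 9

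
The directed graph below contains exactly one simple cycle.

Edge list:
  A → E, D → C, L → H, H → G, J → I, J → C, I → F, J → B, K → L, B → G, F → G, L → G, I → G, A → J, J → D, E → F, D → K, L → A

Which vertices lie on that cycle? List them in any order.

DFS with gray/black marking from A:
A gray
  E gray
    F gray
      G gray
      G black
    F black
  E black
  J gray
    C gray
    C black
    D gray
      K gray
        L gray
          H gray
            H→G: G black — skip
          H black
          L→G: G black — skip
          L→A: A is gray → back edge
Back edge closes the cycle A → J → D → K → L → A; its vertices are {A, D, J, K, L}.

A, D, J, K, L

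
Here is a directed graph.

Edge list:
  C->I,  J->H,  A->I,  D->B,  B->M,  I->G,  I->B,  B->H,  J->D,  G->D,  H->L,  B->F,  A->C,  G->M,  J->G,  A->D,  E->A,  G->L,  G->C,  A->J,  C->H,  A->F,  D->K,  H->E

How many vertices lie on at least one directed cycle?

9

A vertex is on a directed cycle iff it belongs to a strongly connected component of size ≥ 2 (or has a self-loop).
The vertices on cycles are {A, B, C, D, E, G, H, I, J} — 9 in total.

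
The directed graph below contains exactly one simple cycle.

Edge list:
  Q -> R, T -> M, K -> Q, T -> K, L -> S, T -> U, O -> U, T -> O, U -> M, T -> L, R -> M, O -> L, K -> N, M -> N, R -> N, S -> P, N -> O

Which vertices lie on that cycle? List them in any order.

DFS with gray/black marking from O:
O gray
  L gray
    S gray
      P gray
      P black
    S black
  L black
  U gray
    M gray
      N gray
        N→O: O is gray → back edge
Back edge closes the cycle O → U → M → N → O; its vertices are {M, N, O, U}.

M, N, O, U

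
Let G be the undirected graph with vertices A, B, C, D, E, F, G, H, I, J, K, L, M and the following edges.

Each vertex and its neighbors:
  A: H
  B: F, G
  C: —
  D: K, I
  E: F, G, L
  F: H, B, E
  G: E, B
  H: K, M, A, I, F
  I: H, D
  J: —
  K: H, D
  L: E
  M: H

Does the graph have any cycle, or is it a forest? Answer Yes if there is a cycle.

Yes

DFS, tracking each vertex's parent; an edge to a visited non-parent vertex closes a cycle.
Start from J:
visit J (parent –)
visit A (parent –)
  visit H (parent A)
    visit K (parent H)
      K–H: parent, skip
      visit D (parent K)
        D–K: parent, skip
        visit I (parent D)
          I–H: H visited and ≠ parent → cycle
Cycle: H – K – D – I – H.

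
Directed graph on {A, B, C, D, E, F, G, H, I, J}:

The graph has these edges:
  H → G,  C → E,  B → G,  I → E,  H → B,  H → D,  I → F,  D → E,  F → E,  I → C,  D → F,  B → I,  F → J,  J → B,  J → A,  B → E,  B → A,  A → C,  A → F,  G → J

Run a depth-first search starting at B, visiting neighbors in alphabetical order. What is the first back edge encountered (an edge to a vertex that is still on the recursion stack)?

J→A

DFS from B (visiting neighbors in alphabetical order); mark gray on enter, black on exit:
B gray
  A gray
    C gray
      E gray
      E black
    C black
    F gray
      F→E: E black — skip
      J gray
        J→A: A is gray → back edge
First back edge: J → A.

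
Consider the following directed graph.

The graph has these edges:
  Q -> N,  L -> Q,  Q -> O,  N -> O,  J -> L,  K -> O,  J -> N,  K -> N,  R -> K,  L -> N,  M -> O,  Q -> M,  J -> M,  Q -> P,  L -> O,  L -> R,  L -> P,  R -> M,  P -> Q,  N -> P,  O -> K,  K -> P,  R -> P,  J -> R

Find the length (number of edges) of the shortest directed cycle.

For each vertex v, BFS finds the shortest path from v back to v.
The shortest such closed walk is Q → P → Q, length 2.

2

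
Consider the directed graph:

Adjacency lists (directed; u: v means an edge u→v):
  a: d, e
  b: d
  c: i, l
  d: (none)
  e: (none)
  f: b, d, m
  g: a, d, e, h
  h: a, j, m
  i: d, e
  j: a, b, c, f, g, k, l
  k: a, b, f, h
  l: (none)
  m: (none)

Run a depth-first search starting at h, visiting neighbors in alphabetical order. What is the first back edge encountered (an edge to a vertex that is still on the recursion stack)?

g->h

DFS from h (visiting neighbors in alphabetical order); mark gray on enter, black on exit:
h gray
  a gray
    d gray
    d black
    e gray
    e black
  a black
  j gray
    j→a: a black — skip
    b gray
      b→d: d black — skip
    b black
    c gray
      i gray
        i→d: d black — skip
        i→e: e black — skip
      i black
      l gray
      l black
    c black
    f gray
      f→b: b black — skip
      f→d: d black — skip
      m gray
      m black
    f black
    g gray
      g→a: a black — skip
      g→d: d black — skip
      g→e: e black — skip
      g→h: h is gray → back edge
First back edge: g → h.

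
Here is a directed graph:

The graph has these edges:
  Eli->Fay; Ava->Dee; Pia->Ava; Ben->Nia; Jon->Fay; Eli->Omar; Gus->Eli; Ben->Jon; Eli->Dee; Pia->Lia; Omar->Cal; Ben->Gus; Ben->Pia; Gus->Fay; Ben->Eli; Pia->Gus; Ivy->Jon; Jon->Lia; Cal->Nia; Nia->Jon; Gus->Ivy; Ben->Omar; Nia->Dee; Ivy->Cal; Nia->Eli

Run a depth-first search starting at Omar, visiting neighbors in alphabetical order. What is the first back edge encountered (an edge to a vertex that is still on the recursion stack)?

Eli→Omar

DFS from Omar (visiting neighbors in alphabetical order); mark gray on enter, black on exit:
Omar gray
  Cal gray
    Nia gray
      Dee gray
      Dee black
      Eli gray
        Eli→Dee: Dee black — skip
        Fay gray
        Fay black
        Eli→Omar: Omar is gray → back edge
First back edge: Eli → Omar.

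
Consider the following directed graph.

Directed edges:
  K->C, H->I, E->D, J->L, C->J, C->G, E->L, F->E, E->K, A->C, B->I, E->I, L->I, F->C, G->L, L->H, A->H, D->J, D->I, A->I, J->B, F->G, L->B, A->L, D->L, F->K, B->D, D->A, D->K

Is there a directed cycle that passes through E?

No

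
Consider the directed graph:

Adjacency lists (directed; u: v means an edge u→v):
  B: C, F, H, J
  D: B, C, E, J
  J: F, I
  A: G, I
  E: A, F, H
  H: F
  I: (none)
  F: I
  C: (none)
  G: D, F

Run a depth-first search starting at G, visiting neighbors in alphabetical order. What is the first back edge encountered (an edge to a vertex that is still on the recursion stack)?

DFS from G (visiting neighbors in alphabetical order); mark gray on enter, black on exit:
G gray
  D gray
    B gray
      C gray
      C black
      F gray
        I gray
        I black
      F black
      H gray
        H→F: F black — skip
      H black
      J gray
        J→F: F black — skip
        J→I: I black — skip
      J black
    B black
    D→C: C black — skip
    E gray
      A gray
        A→G: G is gray → back edge
First back edge: A → G.

A→G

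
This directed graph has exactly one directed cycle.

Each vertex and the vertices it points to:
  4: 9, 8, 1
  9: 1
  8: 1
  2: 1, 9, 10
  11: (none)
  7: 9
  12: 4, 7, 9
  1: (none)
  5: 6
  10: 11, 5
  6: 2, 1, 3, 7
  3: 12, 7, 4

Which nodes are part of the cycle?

2, 5, 6, 10

DFS with gray/black marking from 2:
2 gray
  1 gray
  1 black
  9 gray
    9→1: 1 black — skip
  9 black
  10 gray
    11 gray
    11 black
    5 gray
      6 gray
        6→2: 2 is gray → back edge
Back edge closes the cycle 2 → 10 → 5 → 6 → 2; its vertices are {2, 5, 6, 10}.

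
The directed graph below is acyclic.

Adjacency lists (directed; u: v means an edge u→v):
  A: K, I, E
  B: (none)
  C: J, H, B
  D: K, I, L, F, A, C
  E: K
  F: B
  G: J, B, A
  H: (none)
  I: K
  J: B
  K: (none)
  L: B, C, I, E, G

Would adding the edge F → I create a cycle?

No

Adding F→I creates a cycle iff I can already reach F.
Explore from I: no path reaches F. The graph stays acyclic.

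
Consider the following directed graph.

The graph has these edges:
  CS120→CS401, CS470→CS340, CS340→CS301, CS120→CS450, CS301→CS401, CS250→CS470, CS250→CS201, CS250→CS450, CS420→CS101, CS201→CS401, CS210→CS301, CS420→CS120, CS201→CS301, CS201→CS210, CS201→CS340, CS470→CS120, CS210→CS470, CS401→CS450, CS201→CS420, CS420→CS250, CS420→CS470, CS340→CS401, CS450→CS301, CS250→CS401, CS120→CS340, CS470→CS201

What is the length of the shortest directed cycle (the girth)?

3

For each vertex v, BFS finds the shortest path from v back to v.
The shortest such closed walk is CS420 → CS250 → CS201 → CS420, length 3.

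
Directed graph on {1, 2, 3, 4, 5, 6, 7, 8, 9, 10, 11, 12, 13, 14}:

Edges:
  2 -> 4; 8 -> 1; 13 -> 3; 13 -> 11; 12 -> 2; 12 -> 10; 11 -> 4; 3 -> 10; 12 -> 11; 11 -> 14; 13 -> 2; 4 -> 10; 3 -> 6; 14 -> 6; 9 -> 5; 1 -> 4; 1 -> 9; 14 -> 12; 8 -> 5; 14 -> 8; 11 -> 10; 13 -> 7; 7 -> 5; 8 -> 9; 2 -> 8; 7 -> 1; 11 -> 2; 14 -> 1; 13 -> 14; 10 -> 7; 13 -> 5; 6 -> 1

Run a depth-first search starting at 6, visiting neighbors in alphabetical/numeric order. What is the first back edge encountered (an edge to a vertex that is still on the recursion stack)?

7→1

DFS from 6 (visiting neighbors in alphabetical/numeric order); mark gray on enter, black on exit:
6 gray
  1 gray
    4 gray
      10 gray
        7 gray
          7→1: 1 is gray → back edge
First back edge: 7 → 1.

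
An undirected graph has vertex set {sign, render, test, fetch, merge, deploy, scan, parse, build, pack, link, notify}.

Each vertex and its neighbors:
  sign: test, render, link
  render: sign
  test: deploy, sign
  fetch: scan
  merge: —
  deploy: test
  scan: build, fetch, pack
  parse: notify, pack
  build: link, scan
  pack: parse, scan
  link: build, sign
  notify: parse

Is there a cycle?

No

DFS, tracking each vertex's parent; an edge to a visited non-parent vertex closes a cycle.
Start from merge:
visit merge (parent –)
visit sign (parent –)
  visit test (parent sign)
    visit deploy (parent test)
      deploy–test: parent, skip
    test–sign: parent, skip
  visit render (parent sign)
    render–sign: parent, skip
  visit link (parent sign)
    visit build (parent link)
      build–link: parent, skip
      visit scan (parent build)
        scan–build: parent, skip
        visit fetch (parent scan)
          fetch–scan: parent, skip
        visit pack (parent scan)
          visit parse (parent pack)
            visit notify (parent parse)
              notify–parse: parent, skip
            parse–pack: parent, skip
          pack–scan: parent, skip
    link–sign: parent, skip
No non-parent visited neighbor found — the graph is a forest.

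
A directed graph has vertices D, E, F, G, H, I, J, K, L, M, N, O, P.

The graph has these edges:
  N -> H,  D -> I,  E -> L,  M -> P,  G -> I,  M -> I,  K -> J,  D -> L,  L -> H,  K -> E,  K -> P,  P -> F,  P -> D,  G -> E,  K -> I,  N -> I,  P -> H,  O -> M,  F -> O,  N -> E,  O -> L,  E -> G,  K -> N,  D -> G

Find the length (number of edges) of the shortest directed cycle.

For each vertex v, BFS finds the shortest path from v back to v.
The shortest such closed walk is E → G → E, length 2.

2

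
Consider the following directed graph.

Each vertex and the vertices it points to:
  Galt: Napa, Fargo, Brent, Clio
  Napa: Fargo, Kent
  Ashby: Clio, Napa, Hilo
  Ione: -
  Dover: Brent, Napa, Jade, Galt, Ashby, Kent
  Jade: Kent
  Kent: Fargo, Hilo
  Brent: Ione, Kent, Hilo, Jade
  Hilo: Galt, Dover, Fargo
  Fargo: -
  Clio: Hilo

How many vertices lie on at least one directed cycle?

9

A vertex is on a directed cycle iff it belongs to a strongly connected component of size ≥ 2 (or has a self-loop).
The vertices on cycles are {Clio, Galt, Hilo, Jade, Kent, Napa, Ashby, Brent, Dover} — 9 in total.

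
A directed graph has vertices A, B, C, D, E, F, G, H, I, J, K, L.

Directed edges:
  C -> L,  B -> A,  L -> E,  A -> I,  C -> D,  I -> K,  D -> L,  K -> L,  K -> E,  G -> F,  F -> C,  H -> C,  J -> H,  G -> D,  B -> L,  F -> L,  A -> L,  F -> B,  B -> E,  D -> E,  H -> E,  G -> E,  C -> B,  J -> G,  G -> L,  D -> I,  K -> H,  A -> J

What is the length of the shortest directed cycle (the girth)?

5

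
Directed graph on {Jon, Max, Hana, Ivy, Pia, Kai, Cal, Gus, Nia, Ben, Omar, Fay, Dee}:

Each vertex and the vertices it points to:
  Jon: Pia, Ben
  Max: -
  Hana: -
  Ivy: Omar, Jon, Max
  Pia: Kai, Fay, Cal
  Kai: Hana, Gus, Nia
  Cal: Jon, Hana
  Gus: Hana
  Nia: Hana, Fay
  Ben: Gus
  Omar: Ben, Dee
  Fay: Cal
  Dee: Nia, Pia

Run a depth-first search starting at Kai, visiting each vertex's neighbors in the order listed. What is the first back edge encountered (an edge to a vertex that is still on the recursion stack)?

Pia→Kai

DFS from Kai (visiting each vertex's neighbors in the order listed); mark gray on enter, black on exit:
Kai gray
  Hana gray
  Hana black
  Gus gray
    Gus→Hana: Hana black — skip
  Gus black
  Nia gray
    Nia→Hana: Hana black — skip
    Fay gray
      Cal gray
        Jon gray
          Pia gray
            Pia→Kai: Kai is gray → back edge
First back edge: Pia → Kai.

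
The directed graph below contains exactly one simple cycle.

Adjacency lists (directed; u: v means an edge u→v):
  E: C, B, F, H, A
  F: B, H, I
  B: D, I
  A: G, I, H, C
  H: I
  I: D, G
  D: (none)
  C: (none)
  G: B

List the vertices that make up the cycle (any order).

DFS with gray/black marking from G:
G gray
  B gray
    D gray
    D black
    I gray
      I→D: D black — skip
      I→G: G is gray → back edge
Back edge closes the cycle G → B → I → G; its vertices are {B, G, I}.

B, G, I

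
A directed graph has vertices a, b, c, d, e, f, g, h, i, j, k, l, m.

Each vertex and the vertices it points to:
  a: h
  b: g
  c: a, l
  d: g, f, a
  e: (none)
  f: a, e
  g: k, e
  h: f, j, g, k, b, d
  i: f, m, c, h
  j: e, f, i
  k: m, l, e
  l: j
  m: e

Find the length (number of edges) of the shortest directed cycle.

For each vertex v, BFS finds the shortest path from v back to v.
The shortest such closed walk is h → j → i → h, length 3.

3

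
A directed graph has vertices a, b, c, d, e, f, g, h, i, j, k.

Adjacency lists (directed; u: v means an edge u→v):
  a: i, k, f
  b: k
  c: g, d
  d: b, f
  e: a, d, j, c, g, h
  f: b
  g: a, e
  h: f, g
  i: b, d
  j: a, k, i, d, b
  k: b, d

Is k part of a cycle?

Yes

k is on a cycle iff k can reach itself via ≥1 edge.
k → b → k — yes.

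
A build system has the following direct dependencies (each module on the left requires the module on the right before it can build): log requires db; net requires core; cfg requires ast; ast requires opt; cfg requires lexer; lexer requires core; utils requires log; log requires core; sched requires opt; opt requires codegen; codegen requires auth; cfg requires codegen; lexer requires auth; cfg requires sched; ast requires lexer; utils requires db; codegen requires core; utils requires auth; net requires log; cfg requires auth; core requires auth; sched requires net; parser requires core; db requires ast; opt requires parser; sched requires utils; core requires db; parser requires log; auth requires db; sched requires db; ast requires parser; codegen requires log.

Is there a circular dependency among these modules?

Yes

DFS with white/gray/black marking, starting from db:
db gray
  ast gray
    opt gray
      parser gray
        log gray
          log→db: db is gray → back edge
Back edge found, so a cycle exists: db → ast → opt → parser → log → db.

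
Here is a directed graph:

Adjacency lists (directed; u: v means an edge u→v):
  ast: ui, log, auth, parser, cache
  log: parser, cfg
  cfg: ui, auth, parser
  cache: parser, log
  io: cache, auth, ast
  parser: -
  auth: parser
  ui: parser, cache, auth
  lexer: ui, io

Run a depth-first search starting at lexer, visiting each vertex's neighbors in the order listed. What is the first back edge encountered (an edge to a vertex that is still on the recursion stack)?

DFS from lexer (visiting each vertex's neighbors in the order listed); mark gray on enter, black on exit:
lexer gray
  ui gray
    parser gray
    parser black
    cache gray
      cache→parser: parser black — skip
      log gray
        log→parser: parser black — skip
        cfg gray
          cfg→ui: ui is gray → back edge
First back edge: cfg → ui.

cfg->ui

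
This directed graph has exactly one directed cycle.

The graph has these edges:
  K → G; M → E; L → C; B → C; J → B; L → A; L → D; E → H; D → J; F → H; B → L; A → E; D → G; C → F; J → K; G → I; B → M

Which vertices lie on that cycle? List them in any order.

B, D, J, L

DFS with gray/black marking from D:
D gray
  J gray
    K gray
      G gray
        I gray
        I black
      G black
    K black
    B gray
      L gray
        C gray
          F gray
            H gray
            H black
          F black
        C black
        L→D: D is gray → back edge
Back edge closes the cycle D → J → B → L → D; its vertices are {B, D, J, L}.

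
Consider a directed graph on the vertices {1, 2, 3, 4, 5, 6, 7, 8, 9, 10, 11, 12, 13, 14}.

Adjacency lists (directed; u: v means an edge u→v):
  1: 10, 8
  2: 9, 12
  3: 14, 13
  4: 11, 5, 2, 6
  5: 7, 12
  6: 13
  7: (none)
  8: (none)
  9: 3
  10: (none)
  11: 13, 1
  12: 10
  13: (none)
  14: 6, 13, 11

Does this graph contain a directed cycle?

DFS with white/gray/black marking, starting from 14:
14 gray
  6 gray
    13 gray
    13 black
  6 black
  14→13: 13 black — skip
  11 gray
    11→13: 13 black — skip
    1 gray
      10 gray
      10 black
      8 gray
      8 black
    1 black
  11 black
14 black
2 gray
  9 gray
    3 gray
      3→14: 14 black — skip
      3→13: 13 black — skip
    3 black
  9 black
  12 gray
    12→10: 10 black — skip
  12 black
2 black
4 gray
  4→11: 11 black — skip
  5 gray
    7 gray
    7 black
    5→12: 12 black — skip
  5 black
  4→2: 2 black — skip
  4→6: 6 black — skip
4 black
Every edge goes to a white or black vertex — no back edge, so the graph is acyclic.

No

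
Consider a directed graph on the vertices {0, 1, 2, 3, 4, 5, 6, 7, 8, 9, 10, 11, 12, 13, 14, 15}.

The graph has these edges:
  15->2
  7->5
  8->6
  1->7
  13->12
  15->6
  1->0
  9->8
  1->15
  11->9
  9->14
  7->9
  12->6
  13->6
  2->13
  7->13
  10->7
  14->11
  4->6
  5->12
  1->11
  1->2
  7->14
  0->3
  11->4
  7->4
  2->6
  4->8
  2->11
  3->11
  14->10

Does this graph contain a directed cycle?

Yes

DFS with white/gray/black marking, starting from 13:
13 gray
  12 gray
    6 gray
    6 black
  12 black
  13→6: 6 black — skip
13 black
0 gray
  3 gray
    11 gray
      9 gray
        8 gray
          8→6: 6 black — skip
        8 black
        14 gray
          14→11: 11 is gray → back edge
Back edge found, so a cycle exists: 11 → 9 → 14 → 11.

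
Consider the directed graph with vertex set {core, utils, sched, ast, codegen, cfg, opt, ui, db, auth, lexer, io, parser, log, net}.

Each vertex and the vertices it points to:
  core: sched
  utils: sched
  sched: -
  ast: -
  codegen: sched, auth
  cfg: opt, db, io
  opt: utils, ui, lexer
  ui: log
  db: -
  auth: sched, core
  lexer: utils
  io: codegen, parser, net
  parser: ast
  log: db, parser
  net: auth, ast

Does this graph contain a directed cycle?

DFS with white/gray/black marking, starting from core:
core gray
  sched gray
  sched black
core black
utils gray
  utils→sched: sched black — skip
utils black
ast gray
ast black
codegen gray
  codegen→sched: sched black — skip
  auth gray
    auth→sched: sched black — skip
    auth→core: core black — skip
  auth black
codegen black
cfg gray
  opt gray
    opt→utils: utils black — skip
    ui gray
      log gray
        db gray
        db black
        parser gray
          parser→ast: ast black — skip
        parser black
      log black
    ui black
    lexer gray
      lexer→utils: utils black — skip
    lexer black
  opt black
  cfg→db: db black — skip
  io gray
    io→codegen: codegen black — skip
    io→parser: parser black — skip
    net gray
      net→auth: auth black — skip
      net→ast: ast black — skip
    net black
  io black
cfg black
Every edge goes to a white or black vertex — no back edge, so the graph is acyclic.

No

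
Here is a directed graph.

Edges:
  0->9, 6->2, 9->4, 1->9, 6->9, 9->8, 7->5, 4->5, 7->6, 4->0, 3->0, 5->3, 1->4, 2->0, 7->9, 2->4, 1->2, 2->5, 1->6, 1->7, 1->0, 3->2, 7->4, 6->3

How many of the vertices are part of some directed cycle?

6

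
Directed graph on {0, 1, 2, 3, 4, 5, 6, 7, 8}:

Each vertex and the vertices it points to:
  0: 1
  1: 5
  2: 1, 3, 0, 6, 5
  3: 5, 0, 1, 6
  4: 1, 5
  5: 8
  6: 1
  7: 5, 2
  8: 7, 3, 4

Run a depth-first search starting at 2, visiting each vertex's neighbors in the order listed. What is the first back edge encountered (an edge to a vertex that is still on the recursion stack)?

DFS from 2 (visiting each vertex's neighbors in the order listed); mark gray on enter, black on exit:
2 gray
  1 gray
    5 gray
      8 gray
        7 gray
          7→5: 5 is gray → back edge
First back edge: 7 → 5.

7->5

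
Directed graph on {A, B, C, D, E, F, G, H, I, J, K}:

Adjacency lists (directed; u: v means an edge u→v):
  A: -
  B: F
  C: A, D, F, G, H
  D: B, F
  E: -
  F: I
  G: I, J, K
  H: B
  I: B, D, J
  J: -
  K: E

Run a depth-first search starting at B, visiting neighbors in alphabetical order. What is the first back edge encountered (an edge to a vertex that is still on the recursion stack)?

I->B

DFS from B (visiting neighbors in alphabetical order); mark gray on enter, black on exit:
B gray
  F gray
    I gray
      I→B: B is gray → back edge
First back edge: I → B.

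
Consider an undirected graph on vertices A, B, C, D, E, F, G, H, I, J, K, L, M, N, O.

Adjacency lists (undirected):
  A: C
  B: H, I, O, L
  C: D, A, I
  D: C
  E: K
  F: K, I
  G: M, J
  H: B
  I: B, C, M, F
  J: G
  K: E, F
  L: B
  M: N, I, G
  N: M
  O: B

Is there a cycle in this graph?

DFS, tracking each vertex's parent; an edge to a visited non-parent vertex closes a cycle.
Start from J:
visit J (parent –)
  visit G (parent J)
    visit M (parent G)
      visit N (parent M)
        N–M: parent, skip
      visit I (parent M)
        visit B (parent I)
          visit H (parent B)
            H–B: parent, skip
          B–I: parent, skip
          visit O (parent B)
            O–B: parent, skip
          visit L (parent B)
            L–B: parent, skip
        visit C (parent I)
          visit D (parent C)
            D–C: parent, skip
          visit A (parent C)
            A–C: parent, skip
          C–I: parent, skip
        I–M: parent, skip
        visit F (parent I)
          visit K (parent F)
            visit E (parent K)
              E–K: parent, skip
            K–F: parent, skip
          F–I: parent, skip
      M–G: parent, skip
    G–J: parent, skip
No non-parent visited neighbor found — the graph is a forest.

No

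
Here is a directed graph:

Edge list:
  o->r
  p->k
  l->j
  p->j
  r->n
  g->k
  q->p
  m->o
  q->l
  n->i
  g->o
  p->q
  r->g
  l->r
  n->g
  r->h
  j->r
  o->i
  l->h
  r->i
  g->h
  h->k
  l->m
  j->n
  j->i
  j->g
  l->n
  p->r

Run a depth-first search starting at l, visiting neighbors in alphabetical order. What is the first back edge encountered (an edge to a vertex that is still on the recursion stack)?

r→g

DFS from l (visiting neighbors in alphabetical order); mark gray on enter, black on exit:
l gray
  h gray
    k gray
    k black
  h black
  j gray
    g gray
      g→h: h black — skip
      g→k: k black — skip
      o gray
        i gray
        i black
        r gray
          r→g: g is gray → back edge
First back edge: r → g.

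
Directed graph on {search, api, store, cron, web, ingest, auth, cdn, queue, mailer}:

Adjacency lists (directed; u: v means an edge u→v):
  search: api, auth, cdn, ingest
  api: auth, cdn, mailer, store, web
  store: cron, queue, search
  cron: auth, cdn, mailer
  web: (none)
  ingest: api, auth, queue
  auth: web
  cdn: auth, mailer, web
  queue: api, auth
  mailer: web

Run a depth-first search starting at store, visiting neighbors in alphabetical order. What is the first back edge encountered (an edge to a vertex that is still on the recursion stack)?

api->store

DFS from store (visiting neighbors in alphabetical order); mark gray on enter, black on exit:
store gray
  cron gray
    auth gray
      web gray
      web black
    auth black
    cdn gray
      cdn→auth: auth black — skip
      mailer gray
        mailer→web: web black — skip
      mailer black
      cdn→web: web black — skip
    cdn black
    cron→mailer: mailer black — skip
  cron black
  queue gray
    api gray
      api→auth: auth black — skip
      api→cdn: cdn black — skip
      api→mailer: mailer black — skip
      api→store: store is gray → back edge
First back edge: api → store.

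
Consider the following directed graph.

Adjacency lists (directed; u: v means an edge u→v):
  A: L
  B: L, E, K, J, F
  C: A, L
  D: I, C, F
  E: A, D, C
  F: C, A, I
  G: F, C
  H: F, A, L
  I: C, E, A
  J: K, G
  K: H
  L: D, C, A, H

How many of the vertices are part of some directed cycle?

A vertex is on a directed cycle iff it belongs to a strongly connected component of size ≥ 2 (or has a self-loop).
The vertices on cycles are {A, C, D, E, F, H, I, L} — 8 in total.

8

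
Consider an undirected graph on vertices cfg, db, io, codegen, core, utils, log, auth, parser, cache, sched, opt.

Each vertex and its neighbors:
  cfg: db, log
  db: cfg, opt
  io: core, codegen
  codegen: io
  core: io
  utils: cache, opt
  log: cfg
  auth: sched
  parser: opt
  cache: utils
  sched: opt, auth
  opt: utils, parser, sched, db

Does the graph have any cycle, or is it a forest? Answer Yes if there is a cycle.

DFS, tracking each vertex's parent; an edge to a visited non-parent vertex closes a cycle.
Start from utils:
visit utils (parent –)
  visit cache (parent utils)
    cache–utils: parent, skip
  visit opt (parent utils)
    opt–utils: parent, skip
    visit parser (parent opt)
      parser–opt: parent, skip
    visit sched (parent opt)
      sched–opt: parent, skip
      visit auth (parent sched)
        auth–sched: parent, skip
    visit db (parent opt)
      visit cfg (parent db)
        cfg–db: parent, skip
        visit log (parent cfg)
          log–cfg: parent, skip
      db–opt: parent, skip
visit io (parent –)
  visit core (parent io)
    core–io: parent, skip
  visit codegen (parent io)
    codegen–io: parent, skip
No non-parent visited neighbor found — the graph is a forest.

No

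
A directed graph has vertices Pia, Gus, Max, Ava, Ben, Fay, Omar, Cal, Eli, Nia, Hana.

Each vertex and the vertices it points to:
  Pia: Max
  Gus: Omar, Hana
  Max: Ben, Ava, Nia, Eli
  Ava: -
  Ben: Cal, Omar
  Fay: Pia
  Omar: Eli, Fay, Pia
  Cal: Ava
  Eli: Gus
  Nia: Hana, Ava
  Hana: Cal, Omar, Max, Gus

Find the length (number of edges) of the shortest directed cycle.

For each vertex v, BFS finds the shortest path from v back to v.
The shortest such closed walk is Hana → Gus → Hana, length 2.

2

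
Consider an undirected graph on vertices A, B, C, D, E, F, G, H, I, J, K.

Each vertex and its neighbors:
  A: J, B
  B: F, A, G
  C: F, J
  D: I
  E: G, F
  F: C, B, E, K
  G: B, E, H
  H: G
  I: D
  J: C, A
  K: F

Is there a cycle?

Yes

DFS, tracking each vertex's parent; an edge to a visited non-parent vertex closes a cycle.
Start from E:
visit E (parent –)
  visit G (parent E)
    visit B (parent G)
      visit F (parent B)
        visit C (parent F)
          C–F: parent, skip
          visit J (parent C)
            J–C: parent, skip
            visit A (parent J)
              A–J: parent, skip
              A–B: B visited and ≠ parent → cycle
Cycle: B – F – C – J – A – B.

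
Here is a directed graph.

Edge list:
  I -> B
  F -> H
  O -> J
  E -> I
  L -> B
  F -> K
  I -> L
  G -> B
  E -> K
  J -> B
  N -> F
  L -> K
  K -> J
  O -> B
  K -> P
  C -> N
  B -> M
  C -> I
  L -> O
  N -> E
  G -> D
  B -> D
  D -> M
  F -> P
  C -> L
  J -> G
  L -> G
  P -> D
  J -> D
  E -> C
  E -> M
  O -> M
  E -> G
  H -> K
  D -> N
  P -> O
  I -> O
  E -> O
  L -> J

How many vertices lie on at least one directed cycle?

14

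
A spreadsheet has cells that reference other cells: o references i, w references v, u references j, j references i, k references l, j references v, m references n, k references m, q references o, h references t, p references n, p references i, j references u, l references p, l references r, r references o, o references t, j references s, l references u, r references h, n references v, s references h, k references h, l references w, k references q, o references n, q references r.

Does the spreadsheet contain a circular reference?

DFS with white/gray/black marking, starting from v:
v gray
v black
h gray
  t gray
  t black
h black
i gray
i black
j gray
  s gray
    s→h: h black — skip
  s black
  j→v: v black — skip
  j→i: i black — skip
  u gray
    u→j: j is gray → back edge
Back edge found, so a cycle exists: j → u → j.

Yes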